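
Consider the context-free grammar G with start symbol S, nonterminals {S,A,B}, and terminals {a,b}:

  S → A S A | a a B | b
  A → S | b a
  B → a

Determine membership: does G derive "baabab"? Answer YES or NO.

CNF form of G:
  S -> A X4 | T0 X5 | b
  A -> A X2 | T0 X3 | T1 T0 | b
  B -> a
  T0 -> a
  T1 -> b
  X2 -> S A
  X3 -> T0 B
  X4 -> S A
  X5 -> T0 B

CYK table (by increasing span):
  [0..0]={A,S,T1}  "b"  orig:{A,S}
  [1..1]={B,T0}  "a"  orig:{B}
  [2..2]={B,T0}  "a"  orig:{B}
  [3..3]={A,S,T1}  "b"  orig:{A,S}
  [4..4]={B,T0}  "a"  orig:{B}
  [5..5]={A,S,T1}  "b"  orig:{A,S}
  [0..1]={A}  "ba"
  [1..2]={X3,X5}  "aa"  orig:{}
  [2..3]=∅  "ab"
  [3..4]={A}  "ba"
  [4..5]=∅  "ab"
  [0..2]=∅  "baa"
  [1..3]=∅  "aab"
  [2..4]=∅  "aba"
  [3..5]=∅  "bab"
  [0..3]=∅  "baab"
  [1..4]=∅  "aaba"
  [2..5]=∅  "abab"
  [0..4]=∅  "baaba"
  [1..5]=∅  "aabab"
  [0..5]=∅  "baabab"

S ∉ T[0,5] ⇒ NO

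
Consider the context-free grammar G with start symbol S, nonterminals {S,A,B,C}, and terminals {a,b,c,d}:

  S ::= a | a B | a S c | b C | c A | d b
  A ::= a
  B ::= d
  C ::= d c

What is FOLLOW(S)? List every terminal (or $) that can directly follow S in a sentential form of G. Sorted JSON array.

FIRST iteration:
round 1:
  A via A→a: +{a}
  B via B→d: +{d}
  C via C→d c: +{d}
  S via S→a: +{a}
  S via S→b C: +{b}
  S via S→c A: +{c}
  S via S→d b: +{d}
  S: {a,b,c,d}  A: {a}  B: {d}  C: {d}
round 2: (no change)
  S: {a,b,c,d}  A: {a}  B: {d}  C: {d}

Compute FOLLOW by fixpoint:
seed FOLLOW(S) with $
pass 1:
  S→a B: FOLLOW(B) ⊇ FOLLOW(S) ⊇ {$}; new: +{$}
  S→a S c: FOLLOW(S) ⊇ FIRST(c) = {c}; new: +{c}
  S→b C: FOLLOW(C) ⊇ FOLLOW(S) ⊇ {$,c}; new: +{$,c}
  S→c A: FOLLOW(A) ⊇ FOLLOW(S) ⊇ {$,c}; new: +{$,c}
  S: {$,c}  A: {$,c}  B: {$}  C: {$,c}
pass 2:
  S→a B: FOLLOW(B) ⊇ FOLLOW(S) ⊇ {$,c}; new: +{c}
  S: {$,c}  A: {$,c}  B: {$,c}  C: {$,c}
pass 3: (stable)
  S: {$,c}  A: {$,c}  B: {$,c}  C: {$,c}

FOLLOW(S) = ["$", "c"]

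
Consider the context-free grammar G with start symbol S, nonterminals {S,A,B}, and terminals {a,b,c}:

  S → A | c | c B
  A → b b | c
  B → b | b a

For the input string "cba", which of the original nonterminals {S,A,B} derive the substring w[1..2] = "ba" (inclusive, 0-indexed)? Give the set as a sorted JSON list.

Convert to CNF:
  S -> T0 T0 | T2 B | c
  A -> T0 T0 | c
  B -> T0 T1 | b
  T0 -> b
  T1 -> a
  T2 -> c

CYK table (by increasing span) — only the sub-triangle for w[1..2]:
  T[1,1] 'b' = {B,T0}  orig:{B}
  T[2,2] 'a' = {T1}  orig:{}
  T[1,2] 'ba' = {B}

Original NTs in T[1,2] deriving "ba": ["B"]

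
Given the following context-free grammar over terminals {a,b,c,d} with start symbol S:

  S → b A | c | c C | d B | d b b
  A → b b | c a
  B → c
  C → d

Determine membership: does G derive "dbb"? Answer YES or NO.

Convert to CNF:
  S -> T0 A | T1 C | T3 B | T3 X4 | c
  A -> T0 T0 | T1 T2
  B -> c
  C -> d
  T0 -> b
  T1 -> c
  T2 -> a
  T3 -> d
  X4 -> T0 T0

CYK table (by increasing span):
  cell(0,0) d: {C,T3}  orig:{C}
  cell(1,1) b: {T0}  orig:{}
  cell(2,2) b: {T0}  orig:{}
  cell(0,1) db: ∅
  cell(1,2) bb: {A,X4}  orig:{A}
  cell(0,2) dbb: {S}

S ∈ T[0,2] ⇒ YES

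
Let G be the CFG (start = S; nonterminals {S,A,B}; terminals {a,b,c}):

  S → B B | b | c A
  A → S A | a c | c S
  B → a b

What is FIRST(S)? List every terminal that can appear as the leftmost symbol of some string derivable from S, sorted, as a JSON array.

FIRST sets, iterate to fixpoint:
iter 1:
  A via A→a c: +{a}
  A via A→c S: +{c}
  B via B→a b: +{a}
  S via S→B B: +{a}
  S via S→b: +{b}
  S via S→c A: +{c}
  S: {a,b,c}  A: {a,c}  B: {a}
iter 2:
  A via A→S A: +{b}
  S: {a,b,c}  A: {a,b,c}  B: {a}
iter 3: done
  S: {a,b,c}  A: {a,b,c}  B: {a}

FIRST(S) = ["a", "b", "c"]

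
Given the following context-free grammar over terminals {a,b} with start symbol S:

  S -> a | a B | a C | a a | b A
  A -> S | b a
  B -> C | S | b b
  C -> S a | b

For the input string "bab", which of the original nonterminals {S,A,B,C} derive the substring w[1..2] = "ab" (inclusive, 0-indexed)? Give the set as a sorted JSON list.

CNF form of G:
  S -> T0 B | T0 C | T0 T0 | T1 A | a
  A -> T0 B | T0 C | T0 T0 | T1 A | T1 T0 | a
  B -> S T0 | T0 B | T0 C | T0 T0 | T1 A | T1 T1 | a | b
  C -> S T0 | b
  T0 -> a
  T1 -> b

CYK table (by increasing span), restricted to cells inside w[1..2]:
  cell(1,1) a: {A,B,S,T0}  orig:{A,B,S}
  cell(2,2) b: {B,C,T1}  orig:{B,C}
  cell(1,2) ab: {A,B,S}

Original NTs in T[1,2] deriving "ab": ["A", "B", "S"]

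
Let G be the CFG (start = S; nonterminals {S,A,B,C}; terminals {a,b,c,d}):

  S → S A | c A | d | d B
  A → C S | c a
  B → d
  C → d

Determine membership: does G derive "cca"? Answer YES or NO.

Convert to CNF:
  S -> S A | T0 A | T2 B | d
  A -> C S | T0 T1
  B -> d
  C -> d
  T0 -> c
  T1 -> a
  T2 -> d

CYK fill:
  cell(0,0) c: {T0}  orig:{}
  cell(1,1) c: {T0}  orig:{}
  cell(2,2) a: {T1}  orig:{}
  cell(0,1) cc: ∅
  cell(1,2) ca: {A}
  cell(0,2) cca: {S}

S ∈ T[0,2] ⇒ YES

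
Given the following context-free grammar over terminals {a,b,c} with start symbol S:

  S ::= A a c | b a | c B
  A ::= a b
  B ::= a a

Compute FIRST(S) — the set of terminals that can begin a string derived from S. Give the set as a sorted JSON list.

Compute FIRST by fixpoint:
pass 1:
  A via A→a b: +{a}
  B via B→a a: +{a}
  S via S→A a c: +{a}
  S via S→b a: +{b}
  S via S→c B: +{c}
  S: {a,b,c}  A: {a}  B: {a}
pass 2: (no change)
  S: {a,b,c}  A: {a}  B: {a}

FIRST(S) = ["a", "b", "c"]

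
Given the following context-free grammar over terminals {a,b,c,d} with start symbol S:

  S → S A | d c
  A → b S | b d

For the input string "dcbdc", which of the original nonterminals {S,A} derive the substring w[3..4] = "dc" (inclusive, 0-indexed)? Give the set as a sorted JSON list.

CNF form of G:
  S -> S A | T1 T2
  A -> T0 S | T0 T1
  T0 -> b
  T1 -> d
  T2 -> c

CYK table (by increasing span) — only the sub-triangle for w[3..4]:
  [3..3]={T1}  "d"  orig:{}
  [4..4]={T2}  "c"  orig:{}
  [3..4]={S}  "dc"

Original NTs in T[3,4] deriving "dc": ["S"]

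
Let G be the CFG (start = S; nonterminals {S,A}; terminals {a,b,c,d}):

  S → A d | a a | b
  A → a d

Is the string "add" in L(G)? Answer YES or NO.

CNF form of G:
  S -> A T1 | T0 T0 | b
  A -> T0 T1
  T0 -> a
  T1 -> d

CYK fill:
  cell(0,0) a: {T0}  orig:{}
  cell(1,1) d: {T1}  orig:{}
  cell(2,2) d: {T1}  orig:{}
  cell(0,1) ad: {A}
  cell(1,2) dd: ∅
  cell(0,2) add: {S}

S ∈ T[0,2] ⇒ YES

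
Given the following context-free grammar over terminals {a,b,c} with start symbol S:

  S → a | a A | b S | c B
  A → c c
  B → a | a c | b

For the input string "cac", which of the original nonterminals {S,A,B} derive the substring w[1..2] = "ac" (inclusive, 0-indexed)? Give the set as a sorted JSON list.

CNF form of G:
  S -> T0 B | T1 A | T2 S | a
  A -> T0 T0
  B -> T1 T0 | a | b
  T0 -> c
  T1 -> a
  T2 -> b

CYK table (by increasing span) — only the sub-triangle for w[1..2]:
  cell(1,1) a: {B,S,T1}  orig:{B,S}
  cell(2,2) c: {T0}  orig:{}
  cell(1,2) ac: {B}

Original NTs in T[1,2] deriving "ac": ["B"]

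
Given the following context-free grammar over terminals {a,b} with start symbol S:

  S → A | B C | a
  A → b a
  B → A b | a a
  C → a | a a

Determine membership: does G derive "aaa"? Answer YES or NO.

Convert to CNF:
  S -> B C | T0 T1 | a
  A -> T0 T1
  B -> A T0 | T1 T1
  C -> T1 T1 | a
  T0 -> b
  T1 -> a

Fill CYK table bottom-up:
  T[0,0] 'a' = {C,S,T1}  orig:{C,S}
  T[1,1] 'a' = {C,S,T1}  orig:{C,S}
  T[2,2] 'a' = {C,S,T1}  orig:{C,S}
  T[0,1] 'aa' = {B,C}
  T[1,2] 'aa' = {B,C}
  T[0,2] 'aaa' = {S}

S ∈ T[0,2] ⇒ YES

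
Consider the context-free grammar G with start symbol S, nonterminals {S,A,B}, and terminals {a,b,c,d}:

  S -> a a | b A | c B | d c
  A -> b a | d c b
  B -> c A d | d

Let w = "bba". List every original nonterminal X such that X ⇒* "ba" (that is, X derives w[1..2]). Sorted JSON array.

Convert to CNF:
  S -> T0 A | T1 T1 | T2 T3 | T3 B
  A -> T0 T1 | T2 X4
  B -> T3 X5 | d
  T0 -> b
  T1 -> a
  T2 -> d
  T3 -> c
  X4 -> T3 T0
  X5 -> A T2

CYK fill — only the sub-triangle for w[1..2]:
  T[1,1] 'b' = {T0}  orig:{}
  T[2,2] 'a' = {T1}  orig:{}
  T[1,2] 'ba' = {A}

Original NTs in T[1,2] deriving "ba": ["A"]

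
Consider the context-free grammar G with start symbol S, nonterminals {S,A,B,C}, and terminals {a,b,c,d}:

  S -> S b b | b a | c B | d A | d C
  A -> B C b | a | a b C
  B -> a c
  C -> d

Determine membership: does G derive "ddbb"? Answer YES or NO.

CNF form of G:
  S -> S X6 | T0 T1 | T2 B | T3 A | T3 C
  A -> B X4 | T1 X5 | a
  B -> T1 T2
  C -> d
  T0 -> b
  T1 -> a
  T2 -> c
  T3 -> d
  X4 -> C T0
  X5 -> T0 C
  X6 -> T0 T0

CYK table (by increasing span):
  [0..0]={C,T3}  "d"  orig:{C}
  [1..1]={C,T3}  "d"  orig:{C}
  [2..2]={T0}  "b"  orig:{}
  [3..3]={T0}  "b"  orig:{}
  [0..1]={S}  "dd"
  [1..2]={X4}  "db"  orig:{}
  [2..3]={X6}  "bb"  orig:{}
  [0..2]=∅  "ddb"
  [1..3]=∅  "dbb"
  [0..3]={S}  "ddbb"

S ∈ T[0,3] ⇒ YES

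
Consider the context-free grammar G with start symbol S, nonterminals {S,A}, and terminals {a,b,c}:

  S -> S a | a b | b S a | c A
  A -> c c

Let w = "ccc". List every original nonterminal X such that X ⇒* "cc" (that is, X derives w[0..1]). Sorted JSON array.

Convert to CNF:
  S -> S T1 | T0 A | T1 T2 | T2 X3
  A -> T0 T0
  T0 -> c
  T1 -> a
  T2 -> b
  X3 -> S T1

CYK fill (cells [i..j] with 0 ≤ i ≤ j ≤ 1 only):
  T[0,0] 'c' = {T0}  orig:{}
  T[1,1] 'c' = {T0}  orig:{}
  T[0,1] 'cc' = {A}

Original NTs in T[0,1] deriving "cc": ["A"]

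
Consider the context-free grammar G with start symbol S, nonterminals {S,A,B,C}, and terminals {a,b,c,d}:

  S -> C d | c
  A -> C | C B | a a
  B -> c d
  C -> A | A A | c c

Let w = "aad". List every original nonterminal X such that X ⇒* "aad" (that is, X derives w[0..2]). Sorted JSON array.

Convert to CNF:
  S -> C T2 | c
  A -> A A | C B | T0 T0 | T1 T1
  B -> T1 T2
  C -> A A | C B | T0 T0 | T1 T1
  T0 -> a
  T1 -> c
  T2 -> d

CYK fill, restricted to cells inside w[0..2]:
  cell(0,0) a: {T0}  orig:{}
  cell(1,1) a: {T0}  orig:{}
  cell(2,2) d: {T2}  orig:{}
  cell(0,1) aa: {A,C}
  cell(1,2) ad: ∅
  cell(0,2) aad: {S}

Original NTs in T[0,2] deriving "aad": ["S"]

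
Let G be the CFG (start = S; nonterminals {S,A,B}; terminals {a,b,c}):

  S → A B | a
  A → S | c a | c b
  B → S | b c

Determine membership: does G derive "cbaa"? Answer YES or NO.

CNF form of G:
  S -> A B | a
  A -> A B | T0 T1 | T0 T2 | a
  B -> A B | T2 T0 | a
  T0 -> c
  T1 -> a
  T2 -> b

Fill CYK table bottom-up:
  cell(0,0) c: {T0}  orig:{}
  cell(1,1) b: {T2}  orig:{}
  cell(2,2) a: {A,B,S,T1}  orig:{A,B,S}
  cell(3,3) a: {A,B,S,T1}  orig:{A,B,S}
  cell(0,1) cb: {A}
  cell(1,2) ba: ∅
  cell(2,3) aa: {A,B,S}
  cell(0,2) cba: {A,B,S}
  cell(1,3) baa: ∅
  cell(0,3) cbaa: {A,B,S}

S ∈ T[0,3] ⇒ YES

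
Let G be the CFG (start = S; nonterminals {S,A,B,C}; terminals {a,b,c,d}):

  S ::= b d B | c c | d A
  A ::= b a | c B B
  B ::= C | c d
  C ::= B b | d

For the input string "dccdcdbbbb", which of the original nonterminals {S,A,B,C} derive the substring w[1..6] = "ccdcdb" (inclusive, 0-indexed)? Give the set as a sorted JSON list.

CNF form of G:
  S -> T0 X5 | T2 T2 | T3 A
  A -> T0 T1 | T2 X4
  B -> B T0 | T2 T3 | d
  C -> B T0 | d
  T0 -> b
  T1 -> a
  T2 -> c
  T3 -> d
  X4 -> B B
  X5 -> T3 B

CYK fill — only the sub-triangle for w[1..6]:
  [1..1]={T2}  "c"  orig:{}
  [2..2]={T2}  "c"  orig:{}
  [3..3]={B,C,T3}  "d"  orig:{B,C}
  [4..4]={T2}  "c"  orig:{}
  [5..5]={B,C,T3}  "d"  orig:{B,C}
  [6..6]={T0}  "b"  orig:{}
  [1..2]={S}  "cc"
  [2..3]={B}  "cd"
  [3..4]=∅  "dc"
  [4..5]={B}  "cd"
  [5..6]={B,C}  "db"
  [1..3]=∅  "ccd"
  [2..4]=∅  "cdc"
  [3..5]={X4,X5}  "dcd"  orig:{}
  [4..6]={B,C}  "cdb"
  [1..4]=∅  "ccdc"
  [2..5]={A,X4}  "cdcd"  orig:{A}
  [3..6]={X4,X5}  "dcdb"  orig:{}
  [1..5]={A}  "ccdcd"
  [2..6]={A,X4}  "cdcdb"  orig:{A}
  [1..6]={A}  "ccdcdb"

Original NTs in T[1,6] deriving "ccdcdb": ["A"]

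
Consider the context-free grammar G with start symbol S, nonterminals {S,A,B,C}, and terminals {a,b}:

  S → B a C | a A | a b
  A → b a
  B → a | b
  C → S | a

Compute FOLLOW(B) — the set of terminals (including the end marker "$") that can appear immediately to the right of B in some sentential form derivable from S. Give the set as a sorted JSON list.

FIRST sets, iterate to fixpoint:
iter 1:
  A via A→b a: +{b}
  B via B→a: +{a}
  B via B→b: +{b}
  C via C→a: +{a}
  S via S→B a C: +{a,b}
  FIRST[S]={a,b}  FIRST[A]={b}  FIRST[B]={a,b}  FIRST[C]={a}
iter 2:
  C via C→S: +{b}
  FIRST[S]={a,b}  FIRST[A]={b}  FIRST[B]={a,b}  FIRST[C]={a,b}
iter 3: (no change)
  FIRST[S]={a,b}  FIRST[A]={b}  FIRST[B]={a,b}  FIRST[C]={a,b}

FOLLOW sets:
FOLLOW(S) := {$}
iter 1:
  S→B a C: FOLLOW(B) ⊇ FIRST(a) = {a}; new: +{a}
  S→B a C: FOLLOW(C) ⊇ FOLLOW(S) ⊇ {$}; new: +{$}
  S→a A: FOLLOW(A) ⊇ FOLLOW(S) ⊇ {$}; new: +{$}
  S: {$}  A: {$}  B: {a}  C: {$}
iter 2: (no change)
  S: {$}  A: {$}  B: {a}  C: {$}

FOLLOW(B) = ["a"]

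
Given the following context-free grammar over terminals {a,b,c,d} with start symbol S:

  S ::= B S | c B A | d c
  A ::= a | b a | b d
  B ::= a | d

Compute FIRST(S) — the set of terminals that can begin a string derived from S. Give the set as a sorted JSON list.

FIRST sets, iterate to fixpoint:
pass 1:
  A via A→a: +{a}
  A via A→b a: +{b}
  B via B→a: +{a}
  B via B→d: +{d}
  S via S→B S: +{a,d}
  S via S→c B A: +{c}
  S: {a,c,d}  A: {a,b}  B: {a,d}
pass 2: (stable)
  S: {a,c,d}  A: {a,b}  B: {a,d}

FIRST(S) = ["a", "c", "d"]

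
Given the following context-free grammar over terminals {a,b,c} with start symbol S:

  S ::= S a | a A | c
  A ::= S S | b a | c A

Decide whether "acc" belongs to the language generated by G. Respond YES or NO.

Convert to CNF:
  S -> S T1 | T1 A | c
  A -> S S | T0 T1 | T2 A
  T0 -> b
  T1 -> a
  T2 -> c

Fill CYK table bottom-up:
  cell(0,0) a: {T1}  orig:{}
  cell(1,1) c: {S,T2}  orig:{S}
  cell(2,2) c: {S,T2}  orig:{S}
  cell(0,1) ac: ∅
  cell(1,2) cc: {A}
  cell(0,2) acc: {S}

S ∈ T[0,2] ⇒ YES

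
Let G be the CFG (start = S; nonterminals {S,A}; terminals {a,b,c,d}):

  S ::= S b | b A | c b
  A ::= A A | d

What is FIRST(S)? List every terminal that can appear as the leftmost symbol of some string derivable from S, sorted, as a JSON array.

FIRST iteration:
pass 1:
  A via A→d: +{d}
  S via S→b A: +{b}
  S via S→c b: +{c}
  FIRST(S)={b,c}  FIRST(A)={d}
pass 2: (stable)
  FIRST(S)={b,c}  FIRST(A)={d}

FIRST(S) = ["b", "c"]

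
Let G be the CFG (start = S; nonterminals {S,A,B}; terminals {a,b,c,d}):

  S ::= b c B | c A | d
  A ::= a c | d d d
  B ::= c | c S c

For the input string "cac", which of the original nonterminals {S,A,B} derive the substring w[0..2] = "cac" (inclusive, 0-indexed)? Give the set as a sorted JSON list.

Convert to CNF:
  S -> T1 A | T3 X6 | d
  A -> T0 T1 | T2 X4
  B -> T1 X5 | c
  T0 -> a
  T1 -> c
  T2 -> d
  T3 -> b
  X4 -> T2 T2
  X5 -> S T1
  X6 -> T1 B

Fill CYK table bottom-up, restricted to cells inside w[0..2]:
  cell(0,0) c: {B,T1}  orig:{B}
  cell(1,1) a: {T0}  orig:{}
  cell(2,2) c: {B,T1}  orig:{B}
  cell(0,1) ca: ∅
  cell(1,2) ac: {A}
  cell(0,2) cac: {S}

Original NTs in T[0,2] deriving "cac": ["S"]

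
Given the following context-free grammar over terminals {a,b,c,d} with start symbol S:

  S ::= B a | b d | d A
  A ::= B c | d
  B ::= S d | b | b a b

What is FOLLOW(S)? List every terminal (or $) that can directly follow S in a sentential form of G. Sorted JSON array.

FIRST sets, iterate to fixpoint:
round 1:
  A via A→d: +{d}
  B via B→b: +{b}
  S via S→B a: +{b}
  S via S→d A: +{d}
  FIRST(S)={b,d}  FIRST(A)={d}  FIRST(B)={b}
round 2:
  A via A→B c: +{b}
  B via B→S d: +{d}
  FIRST(S)={b,d}  FIRST(A)={b,d}  FIRST(B)={b,d}
round 3: (no change)
  FIRST(S)={b,d}  FIRST(A)={b,d}  FIRST(B)={b,d}

FOLLOW iteration:
initialize: $ ∈ FOLLOW(S)
iter 1:
  A→B c: FOLLOW(B) ⊇ FIRST(c) = {c}; new: +{c}
  B→S d: FOLLOW(S) ⊇ FIRST(d) = {d}; new: +{d}
  S→B a: FOLLOW(B) ⊇ FIRST(a) = {a}; new: +{a}
  S→d A: FOLLOW(A) ⊇ FOLLOW(S) ⊇ {$,d}; new: +{$,d}
  FOLLOW(S)={$,d}  FOLLOW(A)={$,d}  FOLLOW(B)={a,c}
iter 2: (stable)
  FOLLOW(S)={$,d}  FOLLOW(A)={$,d}  FOLLOW(B)={a,c}

FOLLOW(S) = ["$", "d"]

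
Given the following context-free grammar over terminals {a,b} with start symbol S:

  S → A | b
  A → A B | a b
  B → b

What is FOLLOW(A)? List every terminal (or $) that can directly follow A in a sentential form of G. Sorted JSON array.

FIRST sets, iterate to fixpoint:
round 1:
  A via A→a b: +{a}
  B via B→b: +{b}
  S via S→A: +{a}
  S via S→b: +{b}
  FIRST[S]={a,b}  FIRST[A]={a}  FIRST[B]={b}
round 2: done
  FIRST[S]={a,b}  FIRST[A]={a}  FIRST[B]={b}

FOLLOW sets:
FOLLOW(S) := {$}
round 1:
  A→A B: FOLLOW(A) ⊇ FIRST(B) = {b}; new: +{b}
  A→A B: FOLLOW(B) ⊇ FOLLOW(A) ⊇ {b}; new: +{b}
  S→A: FOLLOW(A) ⊇ FOLLOW(S) ⊇ {$}; new: +{$}
  FOLLOW[S]={$}  FOLLOW[A]={$,b}  FOLLOW[B]={b}
round 2:
  A→A B: FOLLOW(B) ⊇ FOLLOW(A) ⊇ {$,b}; new: +{$}
  FOLLOW[S]={$}  FOLLOW[A]={$,b}  FOLLOW[B]={$,b}
round 3: (stable)
  FOLLOW[S]={$}  FOLLOW[A]={$,b}  FOLLOW[B]={$,b}

FOLLOW(A) = ["$", "b"]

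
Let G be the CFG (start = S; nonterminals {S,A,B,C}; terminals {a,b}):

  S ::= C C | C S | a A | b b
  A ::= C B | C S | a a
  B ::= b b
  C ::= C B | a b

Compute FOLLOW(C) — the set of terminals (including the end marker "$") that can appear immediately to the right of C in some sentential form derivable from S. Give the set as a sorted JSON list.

FIRST iteration:
[1]
  A via A→a a: +{a}
  B via B→b b: +{b}
  C via C→a b: +{a}
  S via S→C C: +{a}
  S via S→b b: +{b}
  FIRST[S]={a,b}  FIRST[A]={a}  FIRST[B]={b}  FIRST[C]={a}
[2] (stable)
  FIRST[S]={a,b}  FIRST[A]={a}  FIRST[B]={b}  FIRST[C]={a}

FOLLOW iteration:
FOLLOW(S) := {$}
[1]
  A→C B: FOLLOW(C) ⊇ FIRST(B) = {b}; new: +{b}
  A→C S: FOLLOW(C) ⊇ FIRST(S) = {a,b}; new: +{a}
  C→C B: FOLLOW(B) ⊇ FOLLOW(C) ⊇ {a,b}; new: +{a,b}
  S→C C: FOLLOW(C) ⊇ FOLLOW(S) ⊇ {$}; new: +{$}
  S→a A: FOLLOW(A) ⊇ FOLLOW(S) ⊇ {$}; new: +{$}
  FOLLOW[S]={$}  FOLLOW[A]={$}  FOLLOW[B]={a,b}  FOLLOW[C]={$,a,b}
[2]
  A→C B: FOLLOW(B) ⊇ FOLLOW(A) ⊇ {$}; new: +{$}
  FOLLOW[S]={$}  FOLLOW[A]={$}  FOLLOW[B]={$,a,b}  FOLLOW[C]={$,a,b}
[3] done
  FOLLOW[S]={$}  FOLLOW[A]={$}  FOLLOW[B]={$,a,b}  FOLLOW[C]={$,a,b}

FOLLOW(C) = ["$", "a", "b"]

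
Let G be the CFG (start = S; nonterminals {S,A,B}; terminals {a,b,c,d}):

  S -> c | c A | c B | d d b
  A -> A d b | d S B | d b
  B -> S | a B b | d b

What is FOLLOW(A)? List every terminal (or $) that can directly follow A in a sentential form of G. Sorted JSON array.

FIRST sets, iterate to fixpoint:
pass 1:
  A via A→d S B: +{d}
  B via B→a B b: +{a}
  B via B→d b: +{d}
  S via S→c: +{c}
  S via S→d d b: +{d}
  FIRST(S)={c,d}  FIRST(A)={d}  FIRST(B)={a,d}
pass 2:
  B via B→S: +{c}
  FIRST(S)={c,d}  FIRST(A)={d}  FIRST(B)={a,c,d}
pass 3: (stable)
  FIRST(S)={c,d}  FIRST(A)={d}  FIRST(B)={a,c,d}

Compute FOLLOW by fixpoint:
initialize: $ ∈ FOLLOW(S)
iter 1:
  A→A d b: FOLLOW(A) ⊇ FIRST(d) = {d}; new: +{d}
  A→d S B: FOLLOW(S) ⊇ FIRST(B) = {a,c,d}; new: +{a,c,d}
  A→d S B: FOLLOW(B) ⊇ FOLLOW(A) ⊇ {d}; new: +{d}
  B→a B b: FOLLOW(B) ⊇ FIRST(b) = {b}; new: +{b}
  S→c A: FOLLOW(A) ⊇ FOLLOW(S) ⊇ {$,a,c,d}; new: +{$,a,c}
  S→c B: FOLLOW(B) ⊇ FOLLOW(S) ⊇ {$,a,c,d}; new: +{$,a,c}
  FOLLOW[S]={$,a,c,d}  FOLLOW[A]={$,a,c,d}  FOLLOW[B]={$,a,b,c,d}
iter 2:
  B→S: FOLLOW(S) ⊇ FOLLOW(B) ⊇ {$,a,b,c,d}; new: +{b}
  S→c A: FOLLOW(A) ⊇ FOLLOW(S) ⊇ {$,a,b,c,d}; new: +{b}
  FOLLOW[S]={$,a,b,c,d}  FOLLOW[A]={$,a,b,c,d}  FOLLOW[B]={$,a,b,c,d}
iter 3: — fixpoint
  FOLLOW[S]={$,a,b,c,d}  FOLLOW[A]={$,a,b,c,d}  FOLLOW[B]={$,a,b,c,d}

FOLLOW(A) = ["$", "a", "b", "c", "d"]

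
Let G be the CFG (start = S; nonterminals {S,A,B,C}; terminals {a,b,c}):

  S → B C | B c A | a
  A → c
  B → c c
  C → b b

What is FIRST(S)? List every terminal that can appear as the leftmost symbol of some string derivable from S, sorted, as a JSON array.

FIRST iteration:
pass 1:
  A via A→c: +{c}
  B via B→c c: +{c}
  C via C→b b: +{b}
  S via S→B C: +{c}
  S via S→a: +{a}
  S: {a,c}  A: {c}  B: {c}  C: {b}
pass 2: (no change)
  S: {a,c}  A: {c}  B: {c}  C: {b}

FIRST(S) = ["a", "c"]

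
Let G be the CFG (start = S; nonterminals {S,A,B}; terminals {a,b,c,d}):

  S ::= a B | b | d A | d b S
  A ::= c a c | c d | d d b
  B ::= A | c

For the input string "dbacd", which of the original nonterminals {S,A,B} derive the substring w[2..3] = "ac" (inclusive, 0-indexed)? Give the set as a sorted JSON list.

Convert to CNF:
  S -> T1 B | T2 A | T2 X8 | b
  A -> T0 T2 | T0 X4 | T2 X5
  B -> T0 T2 | T0 X6 | T2 X7 | c
  T0 -> c
  T1 -> a
  T2 -> d
  T3 -> b
  X4 -> T1 T0
  X5 -> T2 T3
  X6 -> T1 T0
  X7 -> T2 T3
  X8 -> T3 S

Fill CYK table bottom-up — only the sub-triangle for w[2..3]:
  T[2,2] 'a' = {T1}  orig:{}
  T[3,3] 'c' = {B,T0}  orig:{B}
  T[2,3] 'ac' = {S,X4,X6}  orig:{S}

Original NTs in T[2,3] deriving "ac": ["S"]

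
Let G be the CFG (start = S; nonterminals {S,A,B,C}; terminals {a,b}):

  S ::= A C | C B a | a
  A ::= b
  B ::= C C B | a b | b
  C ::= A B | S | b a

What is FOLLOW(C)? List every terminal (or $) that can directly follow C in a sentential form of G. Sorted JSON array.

FIRST sets, iterate to fixpoint:
iter 1:
  A via A→b: +{b}
  B via B→a b: +{a}
  B via B→b: +{b}
  C via C→A B: +{b}
  S via S→A C: +{b}
  S via S→a: +{a}
  FIRST(S)={a,b}  FIRST(A)={b}  FIRST(B)={a,b}  FIRST(C)={b}
iter 2:
  C via C→S: +{a}
  FIRST(S)={a,b}  FIRST(A)={b}  FIRST(B)={a,b}  FIRST(C)={a,b}
iter 3: (stable)
  FIRST(S)={a,b}  FIRST(A)={b}  FIRST(B)={a,b}  FIRST(C)={a,b}

FOLLOW iteration:
FOLLOW(S) := {$}
pass 1:
  B→C C B: FOLLOW(C) ⊇ FIRST(C) = {a,b}; new: +{a,b}
  C→A B: FOLLOW(A) ⊇ FIRST(B) = {a,b}; new: +{a,b}
  C→A B: FOLLOW(B) ⊇ FOLLOW(C) ⊇ {a,b}; new: +{a,b}
  C→S: FOLLOW(S) ⊇ FOLLOW(C) ⊇ {a,b}; new: +{a,b}
  S→A C: FOLLOW(C) ⊇ FOLLOW(S) ⊇ {$,a,b}; new: +{$}
  FOLLOW(S)={$,a,b}  FOLLOW(A)={a,b}  FOLLOW(B)={a,b}  FOLLOW(C)={$,a,b}
pass 2:
  C→A B: FOLLOW(B) ⊇ FOLLOW(C) ⊇ {$,a,b}; new: +{$}
  FOLLOW(S)={$,a,b}  FOLLOW(A)={a,b}  FOLLOW(B)={$,a,b}  FOLLOW(C)={$,a,b}
pass 3: (no change)
  FOLLOW(S)={$,a,b}  FOLLOW(A)={a,b}  FOLLOW(B)={$,a,b}  FOLLOW(C)={$,a,b}

FOLLOW(C) = ["$", "a", "b"]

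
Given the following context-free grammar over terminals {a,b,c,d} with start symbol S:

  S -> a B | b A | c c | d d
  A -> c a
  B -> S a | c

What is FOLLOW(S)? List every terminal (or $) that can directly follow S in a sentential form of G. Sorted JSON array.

FIRST sets, iterate to fixpoint:
round 1:
  A via A→c a: +{c}
  B via B→c: +{c}
  S via S→a B: +{a}
  S via S→b A: +{b}
  S via S→c c: +{c}
  S via S→d d: +{d}
  S: {a,b,c,d}  A: {c}  B: {c}
round 2:
  B via B→S a: +{a,b,d}
  S: {a,b,c,d}  A: {c}  B: {a,b,c,d}
round 3: — fixpoint
  S: {a,b,c,d}  A: {c}  B: {a,b,c,d}

FOLLOW sets:
initialize: $ ∈ FOLLOW(S)
iter 1:
  B→S a: FOLLOW(S) ⊇ FIRST(a) = {a}; new: +{a}
  S→a B: FOLLOW(B) ⊇ FOLLOW(S) ⊇ {$,a}; new: +{$,a}
  S→b A: FOLLOW(A) ⊇ FOLLOW(S) ⊇ {$,a}; new: +{$,a}
  FOLLOW[S]={$,a}  FOLLOW[A]={$,a}  FOLLOW[B]={$,a}
iter 2: (stable)
  FOLLOW[S]={$,a}  FOLLOW[A]={$,a}  FOLLOW[B]={$,a}

FOLLOW(S) = ["$", "a"]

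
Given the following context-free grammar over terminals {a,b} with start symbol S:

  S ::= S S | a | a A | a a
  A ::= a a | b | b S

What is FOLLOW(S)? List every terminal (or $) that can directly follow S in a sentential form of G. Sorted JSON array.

FIRST sets, iterate to fixpoint:
round 1:
  A via A→a a: +{a}
  A via A→b: +{b}
  S via S→a: +{a}
  S: {a}  A: {a,b}
round 2: (stable)
  S: {a}  A: {a,b}

Compute FOLLOW by fixpoint:
initialize: $ ∈ FOLLOW(S)
round 1:
  S→S S: FOLLOW(S) ⊇ FIRST(S) = {a}; new: +{a}
  S→a A: FOLLOW(A) ⊇ FOLLOW(S) ⊇ {$,a}; new: +{$,a}
  S: {$,a}  A: {$,a}
round 2: (stable)
  S: {$,a}  A: {$,a}

FOLLOW(S) = ["$", "a"]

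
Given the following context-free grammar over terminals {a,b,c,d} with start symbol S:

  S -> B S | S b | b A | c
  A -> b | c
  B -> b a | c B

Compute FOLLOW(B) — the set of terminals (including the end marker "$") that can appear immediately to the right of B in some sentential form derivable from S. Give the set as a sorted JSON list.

Compute FIRST by fixpoint:
round 1:
  A via A→b: +{b}
  A via A→c: +{c}
  B via B→b a: +{b}
  B via B→c B: +{c}
  S via S→B S: +{b,c}
  FIRST(S)={b,c}  FIRST(A)={b,c}  FIRST(B)={b,c}
round 2: done
  FIRST(S)={b,c}  FIRST(A)={b,c}  FIRST(B)={b,c}

FOLLOW iteration:
FOLLOW(S) := {$}
[1]
  S→B S: FOLLOW(B) ⊇ FIRST(S) = {b,c}; new: +{b,c}
  S→S b: FOLLOW(S) ⊇ FIRST(b) = {b}; new: +{b}
  S→b A: FOLLOW(A) ⊇ FOLLOW(S) ⊇ {$,b}; new: +{$,b}
  FOLLOW[S]={$,b}  FOLLOW[A]={$,b}  FOLLOW[B]={b,c}
[2] — fixpoint
  FOLLOW[S]={$,b}  FOLLOW[A]={$,b}  FOLLOW[B]={b,c}

FOLLOW(B) = ["b", "c"]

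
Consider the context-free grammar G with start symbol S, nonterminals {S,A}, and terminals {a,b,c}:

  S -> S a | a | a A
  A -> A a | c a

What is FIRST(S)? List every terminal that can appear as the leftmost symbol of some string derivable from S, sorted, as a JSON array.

Compute FIRST by fixpoint:
round 1:
  A via A→c a: +{c}
  S via S→a: +{a}
  FIRST(S)={a}  FIRST(A)={c}
round 2: — fixpoint
  FIRST(S)={a}  FIRST(A)={c}

FIRST(S) = ["a"]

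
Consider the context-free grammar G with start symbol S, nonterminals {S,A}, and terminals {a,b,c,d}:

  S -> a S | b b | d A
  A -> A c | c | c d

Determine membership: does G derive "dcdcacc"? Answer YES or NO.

CNF form of G:
  S -> T1 A | T2 S | T3 T3
  A -> A T0 | T0 T1 | c
  T0 -> c
  T1 -> d
  T2 -> a
  T3 -> b

Fill CYK table bottom-up:
  [0..0]={T1}  "d"  orig:{}
  [1..1]={A,T0}  "c"  orig:{A}
  [2..2]={T1}  "d"  orig:{}
  [3..3]={A,T0}  "c"  orig:{A}
  [4..4]={T2}  "a"  orig:{}
  [5..5]={A,T0}  "c"  orig:{A}
  [6..6]={A,T0}  "c"  orig:{A}
  [0..1]={S}  "dc"
  [1..2]={A}  "cd"
  [2..3]={S}  "dc"
  [3..4]=∅  "ca"
  [4..5]=∅  "ac"
  [5..6]={A}  "cc"
  [0..2]={S}  "dcd"
  [1..3]={A}  "cdc"
  [2..4]=∅  "dca"
  [3..5]=∅  "cac"
  [4..6]=∅  "acc"
  [0..3]={S}  "dcdc"
  [1..4]=∅  "cdca"
  [2..5]=∅  "dcac"
  [3..6]=∅  "cacc"
  [0..4]=∅  "dcdca"
  [1..5]=∅  "cdcac"
  [2..6]=∅  "dcacc"
  [0..5]=∅  "dcdcac"
  [1..6]=∅  "cdcacc"
  [0..6]=∅  "dcdcacc"

S ∉ T[0,6] ⇒ NO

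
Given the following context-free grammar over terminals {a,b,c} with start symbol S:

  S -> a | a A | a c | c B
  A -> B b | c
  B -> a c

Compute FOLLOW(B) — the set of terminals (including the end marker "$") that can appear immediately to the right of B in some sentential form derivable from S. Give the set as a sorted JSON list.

Compute FIRST by fixpoint:
pass 1:
  A via A→c: +{c}
  B via B→a c: +{a}
  S via S→a: +{a}
  S via S→c B: +{c}
  FIRST[S]={a,c}  FIRST[A]={c}  FIRST[B]={a}
pass 2:
  A via A→B b: +{a}
  FIRST[S]={a,c}  FIRST[A]={a,c}  FIRST[B]={a}
pass 3: (stable)
  FIRST[S]={a,c}  FIRST[A]={a,c}  FIRST[B]={a}

FOLLOW sets:
initialize: $ ∈ FOLLOW(S)
iter 1:
  A→B b: FOLLOW(B) ⊇ FIRST(b) = {b}; new: +{b}
  S→a A: FOLLOW(A) ⊇ FOLLOW(S) ⊇ {$}; new: +{$}
  S→c B: FOLLOW(B) ⊇ FOLLOW(S) ⊇ {$}; new: +{$}
  FOLLOW(S)={$}  FOLLOW(A)={$}  FOLLOW(B)={$,b}
iter 2: done
  FOLLOW(S)={$}  FOLLOW(A)={$}  FOLLOW(B)={$,b}

FOLLOW(B) = ["$", "b"]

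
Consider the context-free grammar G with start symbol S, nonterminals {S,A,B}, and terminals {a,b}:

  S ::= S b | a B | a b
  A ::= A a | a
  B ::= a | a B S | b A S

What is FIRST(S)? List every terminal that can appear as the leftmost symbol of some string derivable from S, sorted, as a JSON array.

Compute FIRST by fixpoint:
[1]
  A via A→a: +{a}
  B via B→a: +{a}
  B via B→b A S: +{b}
  S via S→a B: +{a}
  FIRST(S)={a}  FIRST(A)={a}  FIRST(B)={a,b}
[2] (no change)
  FIRST(S)={a}  FIRST(A)={a}  FIRST(B)={a,b}

FIRST(S) = ["a"]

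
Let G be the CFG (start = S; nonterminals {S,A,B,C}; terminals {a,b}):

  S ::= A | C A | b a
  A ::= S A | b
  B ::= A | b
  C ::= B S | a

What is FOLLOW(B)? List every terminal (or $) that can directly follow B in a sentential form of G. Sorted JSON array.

FIRST sets, iterate to fixpoint:
round 1:
  A via A→b: +{b}
  B via B→A: +{b}
  C via C→B S: +{b}
  C via C→a: +{a}
  S via S→A: +{b}
  S via S→C A: +{a}
  S: {a,b}  A: {b}  B: {b}  C: {a,b}
round 2:
  A via A→S A: +{a}
  B via B→A: +{a}
  S: {a,b}  A: {a,b}  B: {a,b}  C: {a,b}
round 3: — fixpoint
  S: {a,b}  A: {a,b}  B: {a,b}  C: {a,b}

FOLLOW sets:
initialize: $ ∈ FOLLOW(S)
pass 1:
  A→S A: FOLLOW(S) ⊇ FIRST(A) = {a,b}; new: +{a,b}
  C→B S: FOLLOW(B) ⊇ FIRST(S) = {a,b}; new: +{a,b}
  S→A: FOLLOW(A) ⊇ FOLLOW(S) ⊇ {$,a,b}; new: +{$,a,b}
  S→C A: FOLLOW(C) ⊇ FIRST(A) = {a,b}; new: +{a,b}
  S: {$,a,b}  A: {$,a,b}  B: {a,b}  C: {a,b}
pass 2: — fixpoint
  S: {$,a,b}  A: {$,a,b}  B: {a,b}  C: {a,b}

FOLLOW(B) = ["a", "b"]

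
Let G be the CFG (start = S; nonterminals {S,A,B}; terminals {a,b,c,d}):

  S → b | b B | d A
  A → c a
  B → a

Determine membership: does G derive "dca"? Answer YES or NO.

CNF form of G:
  S -> T2 B | T3 A | b
  A -> T0 T1
  B -> a
  T0 -> c
  T1 -> a
  T2 -> b
  T3 -> d

CYK table (by increasing span):
  cell(0,0) d: {T3}  orig:{}
  cell(1,1) c: {T0}  orig:{}
  cell(2,2) a: {B,T1}  orig:{B}
  cell(0,1) dc: ∅
  cell(1,2) ca: {A}
  cell(0,2) dca: {S}

S ∈ T[0,2] ⇒ YES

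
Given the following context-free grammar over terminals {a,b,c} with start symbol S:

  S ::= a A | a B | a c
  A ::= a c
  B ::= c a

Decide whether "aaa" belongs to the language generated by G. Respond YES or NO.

CNF form of G:
  S -> T0 A | T0 B | T0 T1
  A -> T0 T1
  B -> T1 T0
  T0 -> a
  T1 -> c

CYK table (by increasing span):
  T[0,0] 'a' = {T0}  orig:{}
  T[1,1] 'a' = {T0}  orig:{}
  T[2,2] 'a' = {T0}  orig:{}
  T[0,1] 'aa' = ∅
  T[1,2] 'aa' = ∅
  T[0,2] 'aaa' = ∅

S ∉ T[0,2] ⇒ NO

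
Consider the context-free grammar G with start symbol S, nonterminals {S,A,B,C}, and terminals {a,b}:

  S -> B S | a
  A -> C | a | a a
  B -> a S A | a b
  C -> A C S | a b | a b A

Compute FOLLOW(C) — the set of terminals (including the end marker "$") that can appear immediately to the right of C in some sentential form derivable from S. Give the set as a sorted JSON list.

FIRST sets, iterate to fixpoint:
iter 1:
  A via A→a: +{a}
  B via B→a S A: +{a}
  C via C→A C S: +{a}
  S via S→B S: +{a}
  S: {a}  A: {a}  B: {a}  C: {a}
iter 2: done
  S: {a}  A: {a}  B: {a}  C: {a}

Compute FOLLOW by fixpoint:
FOLLOW(S) := {$}
iter 1:
  B→a S A: FOLLOW(S) ⊇ FIRST(A) = {a}; new: +{a}
  C→A C S: FOLLOW(A) ⊇ FIRST(C) = {a}; new: +{a}
  C→A C S: FOLLOW(C) ⊇ FIRST(S) = {a}; new: +{a}
  S→B S: FOLLOW(B) ⊇ FIRST(S) = {a}; new: +{a}
  S: {$,a}  A: {a}  B: {a}  C: {a}
iter 2: (no change)
  S: {$,a}  A: {a}  B: {a}  C: {a}

FOLLOW(C) = ["a"]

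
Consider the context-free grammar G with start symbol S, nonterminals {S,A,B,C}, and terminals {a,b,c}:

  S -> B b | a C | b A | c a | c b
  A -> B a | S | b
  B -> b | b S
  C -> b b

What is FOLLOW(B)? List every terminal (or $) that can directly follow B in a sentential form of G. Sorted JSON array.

FIRST sets, iterate to fixpoint:
iter 1:
  A via A→b: +{b}
  B via B→b: +{b}
  C via C→b b: +{b}
  S via S→B b: +{b}
  S via S→a C: +{a}
  S via S→c a: +{c}
  FIRST(S)={a,b,c}  FIRST(A)={b}  FIRST(B)={b}  FIRST(C)={b}
iter 2:
  A via A→S: +{a,c}
  FIRST(S)={a,b,c}  FIRST(A)={a,b,c}  FIRST(B)={b}  FIRST(C)={b}
iter 3: done
  FIRST(S)={a,b,c}  FIRST(A)={a,b,c}  FIRST(B)={b}  FIRST(C)={b}

FOLLOW sets:
seed FOLLOW(S) with $
pass 1:
  A→B a: FOLLOW(B) ⊇ FIRST(a) = {a}; new: +{a}
  B→b S: FOLLOW(S) ⊇ FOLLOW(B) ⊇ {a}; new: +{a}
  S→B b: FOLLOW(B) ⊇ FIRST(b) = {b}; new: +{b}
  S→a C: FOLLOW(C) ⊇ FOLLOW(S) ⊇ {$,a}; new: +{$,a}
  S→b A: FOLLOW(A) ⊇ FOLLOW(S) ⊇ {$,a}; new: +{$,a}
  S: {$,a}  A: {$,a}  B: {a,b}  C: {$,a}
pass 2:
  B→b S: FOLLOW(S) ⊇ FOLLOW(B) ⊇ {a,b}; new: +{b}
  S→a C: FOLLOW(C) ⊇ FOLLOW(S) ⊇ {$,a,b}; new: +{b}
  S→b A: FOLLOW(A) ⊇ FOLLOW(S) ⊇ {$,a,b}; new: +{b}
  S: {$,a,b}  A: {$,a,b}  B: {a,b}  C: {$,a,b}
pass 3: (stable)
  S: {$,a,b}  A: {$,a,b}  B: {a,b}  C: {$,a,b}

FOLLOW(B) = ["a", "b"]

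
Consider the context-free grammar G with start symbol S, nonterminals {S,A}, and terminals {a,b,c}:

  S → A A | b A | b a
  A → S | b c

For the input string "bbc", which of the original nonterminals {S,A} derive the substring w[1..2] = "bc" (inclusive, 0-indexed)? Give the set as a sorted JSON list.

Convert to CNF:
  S -> A A | T0 A | T0 T1
  A -> A A | T0 A | T0 T1 | T0 T2
  T0 -> b
  T1 -> a
  T2 -> c

CYK table (by increasing span) — only the sub-triangle for w[1..2]:
  [1..1]={T0}  "b"  orig:{}
  [2..2]={T2}  "c"  orig:{}
  [1..2]={A}  "bc"

Original NTs in T[1,2] deriving "bc": ["A"]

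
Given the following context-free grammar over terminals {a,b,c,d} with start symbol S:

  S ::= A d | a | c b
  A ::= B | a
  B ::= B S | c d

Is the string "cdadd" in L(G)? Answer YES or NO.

CNF form of G:
  S -> A T1 | T0 T2 | a
  A -> B S | T0 T1 | a
  B -> B S | T0 T1
  T0 -> c
  T1 -> d
  T2 -> b

CYK table (by increasing span):
  T[0,0] 'c' = {T0}  orig:{}
  T[1,1] 'd' = {T1}  orig:{}
  T[2,2] 'a' = {A,S}
  T[3,3] 'd' = {T1}  orig:{}
  T[4,4] 'd' = {T1}  orig:{}
  T[0,1] 'cd' = {A,B}
  T[1,2] 'da' = ∅
  T[2,3] 'ad' = {S}
  T[3,4] 'dd' = ∅
  T[0,2] 'cda' = {A,B}
  T[1,3] 'dad' = ∅
  T[2,4] 'add' = ∅
  T[0,3] 'cdad' = {A,B,S}
  T[1,4] 'dadd' = ∅
  T[0,4] 'cdadd' = {S}

S ∈ T[0,4] ⇒ YES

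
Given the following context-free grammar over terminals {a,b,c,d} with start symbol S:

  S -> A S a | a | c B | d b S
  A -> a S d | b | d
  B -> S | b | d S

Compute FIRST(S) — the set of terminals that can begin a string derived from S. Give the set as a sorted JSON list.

FIRST iteration:
iter 1:
  A via A→a S d: +{a}
  A via A→b: +{b}
  A via A→d: +{d}
  B via B→b: +{b}
  B via B→d S: +{d}
  S via S→A S a: +{a,b,d}
  S via S→c B: +{c}
  FIRST[S]={a,b,c,d}  FIRST[A]={a,b,d}  FIRST[B]={b,d}
iter 2:
  B via B→S: +{a,c}
  FIRST[S]={a,b,c,d}  FIRST[A]={a,b,d}  FIRST[B]={a,b,c,d}
iter 3: — fixpoint
  FIRST[S]={a,b,c,d}  FIRST[A]={a,b,d}  FIRST[B]={a,b,c,d}

FIRST(S) = ["a", "b", "c", "d"]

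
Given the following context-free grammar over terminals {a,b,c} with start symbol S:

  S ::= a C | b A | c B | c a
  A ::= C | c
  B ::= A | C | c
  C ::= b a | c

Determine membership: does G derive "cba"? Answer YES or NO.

CNF form of G:
  S -> T0 A | T1 C | T2 B | T2 T1
  A -> T0 T1 | c
  B -> T0 T1 | c
  C -> T0 T1 | c
  T0 -> b
  T1 -> a
  T2 -> c

CYK fill:
  [0..0]={A,B,C,T2}  "c"  orig:{A,B,C}
  [1..1]={T0}  "b"  orig:{}
  [2..2]={T1}  "a"  orig:{}
  [0..1]=∅  "cb"
  [1..2]={A,B,C}  "ba"
  [0..2]={S}  "cba"

S ∈ T[0,2] ⇒ YES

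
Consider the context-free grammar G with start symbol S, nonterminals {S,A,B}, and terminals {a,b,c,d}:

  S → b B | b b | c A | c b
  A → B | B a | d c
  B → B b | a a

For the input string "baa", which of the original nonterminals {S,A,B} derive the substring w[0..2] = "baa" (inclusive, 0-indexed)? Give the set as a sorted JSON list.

Convert to CNF:
  S -> T1 B | T1 T1 | T3 A | T3 T1
  A -> B T0 | B T1 | T0 T0 | T2 T3
  B -> B T1 | T0 T0
  T0 -> a
  T1 -> b
  T2 -> d
  T3 -> c

CYK table (by increasing span), restricted to cells inside w[0..2]:
  [0..0]={T1}  "b"  orig:{}
  [1..1]={T0}  "a"  orig:{}
  [2..2]={T0}  "a"  orig:{}
  [0..1]=∅  "ba"
  [1..2]={A,B}  "aa"
  [0..2]={S}  "baa"

Original NTs in T[0,2] deriving "baa": ["S"]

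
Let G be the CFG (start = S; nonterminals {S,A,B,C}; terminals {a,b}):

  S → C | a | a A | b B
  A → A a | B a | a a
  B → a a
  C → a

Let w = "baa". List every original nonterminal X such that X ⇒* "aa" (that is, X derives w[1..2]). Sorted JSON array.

Convert to CNF:
  S -> T0 A | T1 B | a
  A -> A T0 | B T0 | T0 T0
  B -> T0 T0
  C -> a
  T0 -> a
  T1 -> b

CYK fill — only the sub-triangle for w[1..2]:
  cell(1,1) a: {C,S,T0}  orig:{C,S}
  cell(2,2) a: {C,S,T0}  orig:{C,S}
  cell(1,2) aa: {A,B}

Original NTs in T[1,2] deriving "aa": ["A", "B"]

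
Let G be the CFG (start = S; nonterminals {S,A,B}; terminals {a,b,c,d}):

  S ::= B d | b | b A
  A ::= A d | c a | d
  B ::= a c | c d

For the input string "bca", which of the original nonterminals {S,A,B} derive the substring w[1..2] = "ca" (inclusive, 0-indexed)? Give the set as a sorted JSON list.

Convert to CNF:
  S -> B T0 | T3 A | b
  A -> A T0 | T1 T2 | d
  B -> T1 T0 | T2 T1
  T0 -> d
  T1 -> c
  T2 -> a
  T3 -> b

Fill CYK table bottom-up, restricted to cells inside w[1..2]:
  cell(1,1) c: {T1}  orig:{}
  cell(2,2) a: {T2}  orig:{}
  cell(1,2) ca: {A}

Original NTs in T[1,2] deriving "ca": ["A"]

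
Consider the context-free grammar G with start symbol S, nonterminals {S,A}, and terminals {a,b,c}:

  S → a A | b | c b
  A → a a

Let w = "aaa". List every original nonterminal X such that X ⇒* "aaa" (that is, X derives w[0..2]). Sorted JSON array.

Convert to CNF:
  S -> T0 A | T1 T2 | b
  A -> T0 T0
  T0 -> a
  T1 -> c
  T2 -> b

CYK table (by increasing span) — only the sub-triangle for w[0..2]:
  [0..0]={T0}  "a"  orig:{}
  [1..1]={T0}  "a"  orig:{}
  [2..2]={T0}  "a"  orig:{}
  [0..1]={A}  "aa"
  [1..2]={A}  "aa"
  [0..2]={S}  "aaa"

Original NTs in T[0,2] deriving "aaa": ["S"]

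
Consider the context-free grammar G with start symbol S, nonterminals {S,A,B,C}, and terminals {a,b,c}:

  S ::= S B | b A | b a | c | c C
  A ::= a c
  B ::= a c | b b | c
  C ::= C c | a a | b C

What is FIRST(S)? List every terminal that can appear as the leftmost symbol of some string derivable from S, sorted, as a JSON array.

Compute FIRST by fixpoint:
pass 1:
  A via A→a c: +{a}
  B via B→a c: +{a}
  B via B→b b: +{b}
  B via B→c: +{c}
  C via C→a a: +{a}
  C via C→b C: +{b}
  S via S→b A: +{b}
  S via S→c: +{c}
  S: {b,c}  A: {a}  B: {a,b,c}  C: {a,b}
pass 2: done
  S: {b,c}  A: {a}  B: {a,b,c}  C: {a,b}

FIRST(S) = ["b", "c"]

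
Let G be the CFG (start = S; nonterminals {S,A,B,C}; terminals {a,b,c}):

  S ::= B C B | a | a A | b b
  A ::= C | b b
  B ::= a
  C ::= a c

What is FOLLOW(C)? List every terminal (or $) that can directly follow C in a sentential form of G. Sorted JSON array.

FIRST sets, iterate to fixpoint:
pass 1:
  A via A→b b: +{b}
  B via B→a: +{a}
  C via C→a c: +{a}
  S via S→B C B: +{a}
  S via S→b b: +{b}
  FIRST(S)={a,b}  FIRST(A)={b}  FIRST(B)={a}  FIRST(C)={a}
pass 2:
  A via A→C: +{a}
  FIRST(S)={a,b}  FIRST(A)={a,b}  FIRST(B)={a}  FIRST(C)={a}
pass 3: (stable)
  FIRST(S)={a,b}  FIRST(A)={a,b}  FIRST(B)={a}  FIRST(C)={a}

Compute FOLLOW by fixpoint:
initialize: $ ∈ FOLLOW(S)
pass 1:
  S→B C B: FOLLOW(B) ⊇ FIRST(C) = {a}; new: +{a}
  S→B C B: FOLLOW(C) ⊇ FIRST(B) = {a}; new: +{a}
  S→B C B: FOLLOW(B) ⊇ FOLLOW(S) ⊇ {$}; new: +{$}
  S→a A: FOLLOW(A) ⊇ FOLLOW(S) ⊇ {$}; new: +{$}
  S: {$}  A: {$}  B: {$,a}  C: {a}
pass 2:
  A→C: FOLLOW(C) ⊇ FOLLOW(A) ⊇ {$}; new: +{$}
  S: {$}  A: {$}  B: {$,a}  C: {$,a}
pass 3: — fixpoint
  S: {$}  A: {$}  B: {$,a}  C: {$,a}

FOLLOW(C) = ["$", "a"]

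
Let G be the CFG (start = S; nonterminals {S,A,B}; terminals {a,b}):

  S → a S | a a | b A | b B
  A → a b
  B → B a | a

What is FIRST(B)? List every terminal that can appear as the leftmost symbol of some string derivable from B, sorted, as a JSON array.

Compute FIRST by fixpoint:
iter 1:
  A via A→a b: +{a}
  B via B→a: +{a}
  S via S→a S: +{a}
  S via S→b A: +{b}
  S: {a,b}  A: {a}  B: {a}
iter 2: (no change)
  S: {a,b}  A: {a}  B: {a}

FIRST(B) = ["a"]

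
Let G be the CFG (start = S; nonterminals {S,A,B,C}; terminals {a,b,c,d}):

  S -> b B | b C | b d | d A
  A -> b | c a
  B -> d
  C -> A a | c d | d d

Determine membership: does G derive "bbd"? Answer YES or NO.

Convert to CNF:
  S -> T2 A | T3 B | T3 C | T3 T2
  A -> T0 T1 | b
  B -> d
  C -> A T1 | T0 T2 | T2 T2
  T0 -> c
  T1 -> a
  T2 -> d
  T3 -> b

Fill CYK table bottom-up:
  T[0,0] 'b' = {A,T3}  orig:{A}
  T[1,1] 'b' = {A,T3}  orig:{A}
  T[2,2] 'd' = {B,T2}  orig:{B}
  T[0,1] 'bb' = ∅
  T[1,2] 'bd' = {S}
  T[0,2] 'bbd' = ∅

S ∉ T[0,2] ⇒ NO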